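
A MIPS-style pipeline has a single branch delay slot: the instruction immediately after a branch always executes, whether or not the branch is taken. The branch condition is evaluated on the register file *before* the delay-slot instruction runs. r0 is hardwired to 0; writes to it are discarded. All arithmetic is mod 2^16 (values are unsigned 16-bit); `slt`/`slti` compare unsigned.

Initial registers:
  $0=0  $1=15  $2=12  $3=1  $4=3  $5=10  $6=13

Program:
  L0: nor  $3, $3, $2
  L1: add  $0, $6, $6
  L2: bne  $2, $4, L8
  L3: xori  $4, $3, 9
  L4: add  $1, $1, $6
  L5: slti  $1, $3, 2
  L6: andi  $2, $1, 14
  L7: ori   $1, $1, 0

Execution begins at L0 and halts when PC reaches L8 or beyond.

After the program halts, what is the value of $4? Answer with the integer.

65531

  step pc=0: nor  $3, $3, $2  regs=(0,15,12,65522,3,10,13)
  step pc=1: add  $0, $6, $6  regs=(0,15,12,65522,3,10,13)
  step pc=2: bne  $2, $4, L8  cond=T  regs=(0,15,12,65522,3,10,13)
  step pc=3: xori  $4, $3, 9  regs=(0,15,12,65522,65531,10,13)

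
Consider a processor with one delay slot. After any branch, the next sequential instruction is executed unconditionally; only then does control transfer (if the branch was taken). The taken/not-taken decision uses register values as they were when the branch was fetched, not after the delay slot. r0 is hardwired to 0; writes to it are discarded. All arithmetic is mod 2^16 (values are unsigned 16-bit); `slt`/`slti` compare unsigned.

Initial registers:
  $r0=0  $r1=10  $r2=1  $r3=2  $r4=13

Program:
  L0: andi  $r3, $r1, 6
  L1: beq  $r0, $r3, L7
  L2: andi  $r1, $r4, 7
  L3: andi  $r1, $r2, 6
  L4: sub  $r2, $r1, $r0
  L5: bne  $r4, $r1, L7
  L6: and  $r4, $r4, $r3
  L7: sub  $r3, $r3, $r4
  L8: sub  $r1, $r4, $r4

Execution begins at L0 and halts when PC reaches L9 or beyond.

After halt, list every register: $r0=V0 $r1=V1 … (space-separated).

$r0=0 $r1=0 $r2=0 $r3=2 $r4=0

  step pc=0: andi  $r3, $r1, 6  regs=(0,10,1,2,13)
  step pc=1: beq  $r0, $r3, L7  cond=F  regs=(0,10,1,2,13)
  step pc=2: andi  $r1, $r4, 7  regs=(0,5,1,2,13)
  step pc=3: andi  $r1, $r2, 6  regs=(0,0,1,2,13)
  step pc=4: sub  $r2, $r1, $r0  regs=(0,0,0,2,13)
  step pc=5: bne  $r4, $r1, L7  cond=T  regs=(0,0,0,2,13)
  step pc=6: and  $r4, $r4, $r3  regs=(0,0,0,2,0)
  step pc=7: sub  $r3, $r3, $r4  regs=(0,0,0,2,0)
  step pc=8: sub  $r1, $r4, $r4  regs=(0,0,0,2,0)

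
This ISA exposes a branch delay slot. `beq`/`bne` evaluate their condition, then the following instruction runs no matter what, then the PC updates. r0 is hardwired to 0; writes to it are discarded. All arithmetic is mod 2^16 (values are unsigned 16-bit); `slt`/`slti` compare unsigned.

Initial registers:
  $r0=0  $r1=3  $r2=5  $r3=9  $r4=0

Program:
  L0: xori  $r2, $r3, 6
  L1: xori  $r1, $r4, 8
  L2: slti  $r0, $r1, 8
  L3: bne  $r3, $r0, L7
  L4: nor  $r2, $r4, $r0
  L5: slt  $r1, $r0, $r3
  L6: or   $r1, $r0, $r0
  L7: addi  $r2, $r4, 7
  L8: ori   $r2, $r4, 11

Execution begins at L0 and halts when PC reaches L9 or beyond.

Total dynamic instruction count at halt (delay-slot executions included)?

7

PC=0  xori  $r2, $r3, 6      | $r0=0 $r1=3 $r2=15 $r3=9 $r4=0
PC=1  xori  $r1, $r4, 8      | $r0=0 $r1=8 $r2=15 $r3=9 $r4=0
PC=2  slti  $r0, $r1, 8      | $r0=0 $r1=8 $r2=15 $r3=9 $r4=0
PC=3  bne  $r3, $r0, L7      | $r0=0 $r1=8 $r2=15 $r3=9 $r4=0  [TAKEN]
PC=4  nor  $r2, $r4, $r0     | $r0=0 $r1=8 $r2=65535 $r3=9 $r4=0
PC=7  addi  $r2, $r4, 7      | $r0=0 $r1=8 $r2=7 $r3=9 $r4=0
PC=8  ori   $r2, $r4, 11     | $r0=0 $r1=8 $r2=11 $r3=9 $r4=0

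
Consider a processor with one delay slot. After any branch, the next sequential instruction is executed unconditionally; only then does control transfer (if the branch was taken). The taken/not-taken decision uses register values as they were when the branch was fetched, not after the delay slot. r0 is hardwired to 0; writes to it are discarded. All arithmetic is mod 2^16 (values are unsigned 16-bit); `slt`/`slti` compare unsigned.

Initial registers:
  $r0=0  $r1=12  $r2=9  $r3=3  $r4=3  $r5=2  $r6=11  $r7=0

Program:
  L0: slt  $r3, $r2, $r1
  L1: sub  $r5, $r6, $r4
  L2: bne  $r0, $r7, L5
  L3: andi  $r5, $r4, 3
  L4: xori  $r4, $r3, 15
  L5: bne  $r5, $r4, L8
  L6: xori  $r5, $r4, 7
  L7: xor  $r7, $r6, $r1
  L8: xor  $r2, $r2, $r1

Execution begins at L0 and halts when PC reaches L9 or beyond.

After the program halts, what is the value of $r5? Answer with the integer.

9

PC=0  slt  $r3, $r2, $r1     | $r0=0 $r1=12 $r2=9 $r3=1 $r4=3 $r5=2 $r6=11 $r7=0
PC=1  sub  $r5, $r6, $r4     | $r0=0 $r1=12 $r2=9 $r3=1 $r4=3 $r5=8 $r6=11 $r7=0
PC=2  bne  $r0, $r7, L5      | $r0=0 $r1=12 $r2=9 $r3=1 $r4=3 $r5=8 $r6=11 $r7=0  [not taken]
PC=3  andi  $r5, $r4, 3      | $r0=0 $r1=12 $r2=9 $r3=1 $r4=3 $r5=3 $r6=11 $r7=0
PC=4  xori  $r4, $r3, 15     | $r0=0 $r1=12 $r2=9 $r3=1 $r4=14 $r5=3 $r6=11 $r7=0
PC=5  bne  $r5, $r4, L8      | $r0=0 $r1=12 $r2=9 $r3=1 $r4=14 $r5=3 $r6=11 $r7=0  [TAKEN]
PC=6  xori  $r5, $r4, 7      | $r0=0 $r1=12 $r2=9 $r3=1 $r4=14 $r5=9 $r6=11 $r7=0
PC=8  xor  $r2, $r2, $r1     | $r0=0 $r1=12 $r2=5 $r3=1 $r4=14 $r5=9 $r6=11 $r7=0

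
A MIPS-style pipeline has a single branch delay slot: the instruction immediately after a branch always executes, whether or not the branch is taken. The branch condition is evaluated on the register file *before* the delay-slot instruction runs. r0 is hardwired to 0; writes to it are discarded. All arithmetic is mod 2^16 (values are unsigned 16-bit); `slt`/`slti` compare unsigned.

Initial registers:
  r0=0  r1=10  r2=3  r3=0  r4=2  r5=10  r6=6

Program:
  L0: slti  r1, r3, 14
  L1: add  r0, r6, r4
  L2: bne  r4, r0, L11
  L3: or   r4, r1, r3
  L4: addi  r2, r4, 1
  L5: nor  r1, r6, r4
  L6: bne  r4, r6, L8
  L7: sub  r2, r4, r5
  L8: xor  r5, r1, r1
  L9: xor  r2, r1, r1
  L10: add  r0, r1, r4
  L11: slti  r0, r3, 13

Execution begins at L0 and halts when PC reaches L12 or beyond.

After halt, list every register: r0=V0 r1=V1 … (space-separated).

#0 slti  r1, r3, 14 ; 0/1/3/0/2/10/6
#1 add  r0, r6, r4 ; 0/1/3/0/2/10/6
#2 bne  r4, r0, L11 ; 0/1/3/0/2/10/6 ; →target
#3 or   r4, r1, r3 ; 0/1/3/0/1/10/6
#11 slti  r0, r3, 13 ; 0/1/3/0/1/10/6

r0=0 r1=1 r2=3 r3=0 r4=1 r5=10 r6=6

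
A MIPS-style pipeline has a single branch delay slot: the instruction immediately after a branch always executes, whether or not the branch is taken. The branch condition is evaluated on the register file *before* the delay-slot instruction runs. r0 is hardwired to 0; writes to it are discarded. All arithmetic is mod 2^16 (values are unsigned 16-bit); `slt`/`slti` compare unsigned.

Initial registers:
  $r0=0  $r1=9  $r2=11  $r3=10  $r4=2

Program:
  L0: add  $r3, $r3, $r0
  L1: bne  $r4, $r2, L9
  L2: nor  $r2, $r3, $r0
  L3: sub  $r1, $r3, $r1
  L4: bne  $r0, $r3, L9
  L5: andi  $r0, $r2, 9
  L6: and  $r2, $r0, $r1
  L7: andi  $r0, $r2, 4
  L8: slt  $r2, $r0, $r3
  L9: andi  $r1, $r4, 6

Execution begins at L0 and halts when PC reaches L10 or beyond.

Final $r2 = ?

#0 add  $r3, $r3, $r0 ; 0/9/11/10/2
#1 bne  $r4, $r2, L9 ; 0/9/11/10/2 ; →target
#2 nor  $r2, $r3, $r0 ; 0/9/65525/10/2
#9 andi  $r1, $r4, 6 ; 0/2/65525/10/2

65525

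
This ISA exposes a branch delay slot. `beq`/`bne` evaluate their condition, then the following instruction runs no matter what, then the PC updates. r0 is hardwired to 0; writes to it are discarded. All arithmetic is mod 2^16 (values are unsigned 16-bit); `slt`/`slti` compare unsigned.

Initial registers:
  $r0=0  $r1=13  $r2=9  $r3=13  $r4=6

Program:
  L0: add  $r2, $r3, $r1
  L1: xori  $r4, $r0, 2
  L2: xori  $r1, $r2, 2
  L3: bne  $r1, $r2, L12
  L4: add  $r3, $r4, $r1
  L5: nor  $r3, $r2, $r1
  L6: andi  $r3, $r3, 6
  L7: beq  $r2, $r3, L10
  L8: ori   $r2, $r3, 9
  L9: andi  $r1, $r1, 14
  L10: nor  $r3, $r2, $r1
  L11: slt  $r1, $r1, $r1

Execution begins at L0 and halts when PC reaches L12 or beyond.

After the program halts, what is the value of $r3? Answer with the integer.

PC=0  add  $r2, $r3, $r1     | $r0=0 $r1=13 $r2=26 $r3=13 $r4=6
PC=1  xori  $r4, $r0, 2      | $r0=0 $r1=13 $r2=26 $r3=13 $r4=2
PC=2  xori  $r1, $r2, 2      | $r0=0 $r1=24 $r2=26 $r3=13 $r4=2
PC=3  bne  $r1, $r2, L12     | $r0=0 $r1=24 $r2=26 $r3=13 $r4=2  [TAKEN]
PC=4  add  $r3, $r4, $r1     | $r0=0 $r1=24 $r2=26 $r3=26 $r4=2

26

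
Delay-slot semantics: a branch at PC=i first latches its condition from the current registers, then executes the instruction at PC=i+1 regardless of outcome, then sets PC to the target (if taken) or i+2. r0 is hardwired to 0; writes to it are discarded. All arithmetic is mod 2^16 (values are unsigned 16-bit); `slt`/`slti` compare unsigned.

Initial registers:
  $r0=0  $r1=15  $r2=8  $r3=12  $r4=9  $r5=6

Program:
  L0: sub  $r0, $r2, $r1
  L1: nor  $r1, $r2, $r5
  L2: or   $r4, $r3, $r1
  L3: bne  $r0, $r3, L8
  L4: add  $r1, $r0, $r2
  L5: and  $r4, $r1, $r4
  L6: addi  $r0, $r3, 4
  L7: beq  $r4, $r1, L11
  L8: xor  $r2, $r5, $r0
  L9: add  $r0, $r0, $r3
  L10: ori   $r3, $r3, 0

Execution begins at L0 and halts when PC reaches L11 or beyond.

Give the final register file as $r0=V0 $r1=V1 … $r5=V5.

  step pc=0: sub  $r0, $r2, $r1  regs=(0,15,8,12,9,6)
  step pc=1: nor  $r1, $r2, $r5  regs=(0,65521,8,12,9,6)
  step pc=2: or   $r4, $r3, $r1  regs=(0,65521,8,12,65533,6)
  step pc=3: bne  $r0, $r3, L8  cond=T  regs=(0,65521,8,12,65533,6)
  step pc=4: add  $r1, $r0, $r2  regs=(0,8,8,12,65533,6)
  step pc=8: xor  $r2, $r5, $r0  regs=(0,8,6,12,65533,6)
  step pc=9: add  $r0, $r0, $r3  regs=(0,8,6,12,65533,6)
  step pc=10: ori   $r3, $r3, 0  regs=(0,8,6,12,65533,6)

$r0=0 $r1=8 $r2=6 $r3=12 $r4=65533 $r5=6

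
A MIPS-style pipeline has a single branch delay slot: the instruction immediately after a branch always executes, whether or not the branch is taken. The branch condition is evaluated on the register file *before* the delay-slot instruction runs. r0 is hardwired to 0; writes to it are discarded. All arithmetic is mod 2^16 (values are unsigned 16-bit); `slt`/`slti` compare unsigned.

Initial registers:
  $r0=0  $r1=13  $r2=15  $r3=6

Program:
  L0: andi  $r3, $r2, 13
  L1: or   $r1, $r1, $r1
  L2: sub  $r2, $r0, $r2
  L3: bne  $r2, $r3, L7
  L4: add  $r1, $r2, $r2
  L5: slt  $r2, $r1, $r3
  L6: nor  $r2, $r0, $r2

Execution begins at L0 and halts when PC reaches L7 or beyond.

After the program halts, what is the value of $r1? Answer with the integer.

65506

  step pc=0: andi  $r3, $r2, 13  regs=(0,13,15,13)
  step pc=1: or   $r1, $r1, $r1  regs=(0,13,15,13)
  step pc=2: sub  $r2, $r0, $r2  regs=(0,13,65521,13)
  step pc=3: bne  $r2, $r3, L7  cond=T  regs=(0,13,65521,13)
  step pc=4: add  $r1, $r2, $r2  regs=(0,65506,65521,13)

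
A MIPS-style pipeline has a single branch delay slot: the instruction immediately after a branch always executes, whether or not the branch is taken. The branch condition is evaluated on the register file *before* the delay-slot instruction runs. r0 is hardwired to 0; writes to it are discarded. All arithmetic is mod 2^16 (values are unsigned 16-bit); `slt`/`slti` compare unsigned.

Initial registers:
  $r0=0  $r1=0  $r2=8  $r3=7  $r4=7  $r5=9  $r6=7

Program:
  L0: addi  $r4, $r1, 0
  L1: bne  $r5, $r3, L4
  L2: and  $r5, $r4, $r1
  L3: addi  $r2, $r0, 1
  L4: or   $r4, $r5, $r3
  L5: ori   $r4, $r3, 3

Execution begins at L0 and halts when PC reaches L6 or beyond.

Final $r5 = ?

  step pc=0: addi  $r4, $r1, 0  regs=(0,0,8,7,0,9,7)
  step pc=1: bne  $r5, $r3, L4  cond=T  regs=(0,0,8,7,0,9,7)
  step pc=2: and  $r5, $r4, $r1  regs=(0,0,8,7,0,0,7)
  step pc=4: or   $r4, $r5, $r3  regs=(0,0,8,7,7,0,7)
  step pc=5: ori   $r4, $r3, 3  regs=(0,0,8,7,7,0,7)

0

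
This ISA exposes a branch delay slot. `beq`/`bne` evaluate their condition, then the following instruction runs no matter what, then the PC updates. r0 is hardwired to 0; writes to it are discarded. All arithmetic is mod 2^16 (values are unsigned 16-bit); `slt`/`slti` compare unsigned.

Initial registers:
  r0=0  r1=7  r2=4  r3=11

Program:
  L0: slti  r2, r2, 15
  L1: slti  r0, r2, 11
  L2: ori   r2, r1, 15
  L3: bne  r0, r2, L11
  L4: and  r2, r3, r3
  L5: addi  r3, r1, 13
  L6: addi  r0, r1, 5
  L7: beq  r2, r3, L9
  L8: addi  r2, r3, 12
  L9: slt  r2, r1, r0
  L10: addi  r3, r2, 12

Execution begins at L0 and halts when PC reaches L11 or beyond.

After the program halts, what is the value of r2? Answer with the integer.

PC=0  slti  r2, r2, 15       | r0=0 r1=7 r2=1 r3=11
PC=1  slti  r0, r2, 11       | r0=0 r1=7 r2=1 r3=11
PC=2  ori   r2, r1, 15       | r0=0 r1=7 r2=15 r3=11
PC=3  bne  r0, r2, L11       | r0=0 r1=7 r2=15 r3=11  [TAKEN]
PC=4  and  r2, r3, r3        | r0=0 r1=7 r2=11 r3=11

11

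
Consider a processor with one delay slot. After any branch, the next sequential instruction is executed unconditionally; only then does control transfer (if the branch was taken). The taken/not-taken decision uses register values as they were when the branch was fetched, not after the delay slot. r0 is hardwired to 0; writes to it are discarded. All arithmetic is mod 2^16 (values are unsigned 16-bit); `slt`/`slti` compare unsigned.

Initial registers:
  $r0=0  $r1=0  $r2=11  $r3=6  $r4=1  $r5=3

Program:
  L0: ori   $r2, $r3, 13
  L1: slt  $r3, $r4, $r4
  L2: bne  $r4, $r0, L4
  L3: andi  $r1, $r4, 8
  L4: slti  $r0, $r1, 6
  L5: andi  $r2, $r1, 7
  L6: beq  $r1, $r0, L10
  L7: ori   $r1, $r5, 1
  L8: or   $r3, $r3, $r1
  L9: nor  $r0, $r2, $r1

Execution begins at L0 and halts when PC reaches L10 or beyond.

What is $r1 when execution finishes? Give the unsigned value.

3

#0 ori   $r2, $r3, 13 ; 0/0/15/6/1/3
#1 slt  $r3, $r4, $r4 ; 0/0/15/0/1/3
#2 bne  $r4, $r0, L4 ; 0/0/15/0/1/3 ; →target
#3 andi  $r1, $r4, 8 ; 0/0/15/0/1/3
#4 slti  $r0, $r1, 6 ; 0/0/15/0/1/3
#5 andi  $r2, $r1, 7 ; 0/0/0/0/1/3
#6 beq  $r1, $r0, L10 ; 0/0/0/0/1/3 ; →target
#7 ori   $r1, $r5, 1 ; 0/3/0/0/1/3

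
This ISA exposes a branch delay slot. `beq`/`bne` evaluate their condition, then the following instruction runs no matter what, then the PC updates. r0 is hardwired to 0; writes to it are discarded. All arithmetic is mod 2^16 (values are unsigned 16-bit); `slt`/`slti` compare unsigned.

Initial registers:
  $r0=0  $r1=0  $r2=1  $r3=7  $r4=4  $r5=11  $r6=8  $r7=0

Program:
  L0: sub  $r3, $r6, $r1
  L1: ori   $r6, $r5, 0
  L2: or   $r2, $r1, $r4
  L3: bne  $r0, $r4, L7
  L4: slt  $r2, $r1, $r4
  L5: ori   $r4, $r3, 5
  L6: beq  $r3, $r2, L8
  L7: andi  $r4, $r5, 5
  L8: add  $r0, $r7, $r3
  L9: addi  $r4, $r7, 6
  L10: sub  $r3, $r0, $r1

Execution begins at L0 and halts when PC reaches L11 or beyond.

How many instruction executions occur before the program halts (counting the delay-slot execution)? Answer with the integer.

[0] sub  $r3, $r6, $r1  →  {$r0:0, $r1:0, $r2:1, $r3:8, $r4:4, $r5:11, $r6:8, $r7:0}
[1] ori   $r6, $r5, 0  →  {$r0:0, $r1:0, $r2:1, $r3:8, $r4:4, $r5:11, $r6:11, $r7:0}
[2] or   $r2, $r1, $r4  →  {$r0:0, $r1:0, $r2:4, $r3:8, $r4:4, $r5:11, $r6:11, $r7:0}
[3] bne  $r0, $r4, L7  →  {$r0:0, $r1:0, $r2:4, $r3:8, $r4:4, $r5:11, $r6:11, $r7:0}  ⟨branch taken⟩
[4] slt  $r2, $r1, $r4  →  {$r0:0, $r1:0, $r2:1, $r3:8, $r4:4, $r5:11, $r6:11, $r7:0}
[7] andi  $r4, $r5, 5  →  {$r0:0, $r1:0, $r2:1, $r3:8, $r4:1, $r5:11, $r6:11, $r7:0}
[8] add  $r0, $r7, $r3  →  {$r0:0, $r1:0, $r2:1, $r3:8, $r4:1, $r5:11, $r6:11, $r7:0}
[9] addi  $r4, $r7, 6  →  {$r0:0, $r1:0, $r2:1, $r3:8, $r4:6, $r5:11, $r6:11, $r7:0}
[10] sub  $r3, $r0, $r1  →  {$r0:0, $r1:0, $r2:1, $r3:0, $r4:6, $r5:11, $r6:11, $r7:0}

9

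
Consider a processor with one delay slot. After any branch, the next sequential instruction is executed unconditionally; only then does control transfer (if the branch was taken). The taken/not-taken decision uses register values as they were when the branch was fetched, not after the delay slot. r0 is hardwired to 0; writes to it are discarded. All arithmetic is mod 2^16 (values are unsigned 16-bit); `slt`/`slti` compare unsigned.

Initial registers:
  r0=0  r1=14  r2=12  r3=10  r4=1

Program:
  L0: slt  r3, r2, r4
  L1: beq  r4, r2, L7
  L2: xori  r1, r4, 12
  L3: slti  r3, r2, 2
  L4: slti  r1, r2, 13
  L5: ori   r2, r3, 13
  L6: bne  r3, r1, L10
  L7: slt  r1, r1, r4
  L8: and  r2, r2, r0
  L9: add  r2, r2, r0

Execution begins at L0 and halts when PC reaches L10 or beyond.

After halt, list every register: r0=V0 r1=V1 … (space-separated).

PC=0  slt  r3, r2, r4        | r0=0 r1=14 r2=12 r3=0 r4=1
PC=1  beq  r4, r2, L7        | r0=0 r1=14 r2=12 r3=0 r4=1  [not taken]
PC=2  xori  r1, r4, 12       | r0=0 r1=13 r2=12 r3=0 r4=1
PC=3  slti  r3, r2, 2        | r0=0 r1=13 r2=12 r3=0 r4=1
PC=4  slti  r1, r2, 13       | r0=0 r1=1 r2=12 r3=0 r4=1
PC=5  ori   r2, r3, 13       | r0=0 r1=1 r2=13 r3=0 r4=1
PC=6  bne  r3, r1, L10       | r0=0 r1=1 r2=13 r3=0 r4=1  [TAKEN]
PC=7  slt  r1, r1, r4        | r0=0 r1=0 r2=13 r3=0 r4=1

r0=0 r1=0 r2=13 r3=0 r4=1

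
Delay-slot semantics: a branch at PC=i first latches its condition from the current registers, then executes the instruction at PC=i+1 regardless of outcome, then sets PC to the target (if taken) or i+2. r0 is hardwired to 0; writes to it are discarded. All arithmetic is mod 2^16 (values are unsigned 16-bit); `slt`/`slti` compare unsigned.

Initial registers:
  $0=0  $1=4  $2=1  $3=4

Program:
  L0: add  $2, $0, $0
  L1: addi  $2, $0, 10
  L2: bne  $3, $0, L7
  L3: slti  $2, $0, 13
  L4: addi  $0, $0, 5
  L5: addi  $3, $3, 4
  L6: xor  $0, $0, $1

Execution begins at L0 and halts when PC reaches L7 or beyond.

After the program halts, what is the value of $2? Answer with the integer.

1

PC=0  add  $2, $0, $0        | $0=0 $1=4 $2=0 $3=4
PC=1  addi  $2, $0, 10       | $0=0 $1=4 $2=10 $3=4
PC=2  bne  $3, $0, L7        | $0=0 $1=4 $2=10 $3=4  [TAKEN]
PC=3  slti  $2, $0, 13       | $0=0 $1=4 $2=1 $3=4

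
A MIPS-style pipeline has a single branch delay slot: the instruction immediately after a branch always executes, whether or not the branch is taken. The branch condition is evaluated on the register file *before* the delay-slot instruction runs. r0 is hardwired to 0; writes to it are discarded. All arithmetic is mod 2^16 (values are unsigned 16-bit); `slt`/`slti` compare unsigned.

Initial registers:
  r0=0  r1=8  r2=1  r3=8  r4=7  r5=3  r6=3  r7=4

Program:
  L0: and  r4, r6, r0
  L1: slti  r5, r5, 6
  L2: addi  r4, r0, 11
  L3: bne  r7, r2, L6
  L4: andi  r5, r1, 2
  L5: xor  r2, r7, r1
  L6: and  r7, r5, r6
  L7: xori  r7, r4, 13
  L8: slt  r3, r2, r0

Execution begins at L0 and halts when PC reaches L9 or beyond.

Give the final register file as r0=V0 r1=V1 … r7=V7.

  step pc=0: and  r4, r6, r0  regs=(0,8,1,8,0,3,3,4)
  step pc=1: slti  r5, r5, 6  regs=(0,8,1,8,0,1,3,4)
  step pc=2: addi  r4, r0, 11  regs=(0,8,1,8,11,1,3,4)
  step pc=3: bne  r7, r2, L6  cond=T  regs=(0,8,1,8,11,1,3,4)
  step pc=4: andi  r5, r1, 2  regs=(0,8,1,8,11,0,3,4)
  step pc=6: and  r7, r5, r6  regs=(0,8,1,8,11,0,3,0)
  step pc=7: xori  r7, r4, 13  regs=(0,8,1,8,11,0,3,6)
  step pc=8: slt  r3, r2, r0  regs=(0,8,1,0,11,0,3,6)

r0=0 r1=8 r2=1 r3=0 r4=11 r5=0 r6=3 r7=6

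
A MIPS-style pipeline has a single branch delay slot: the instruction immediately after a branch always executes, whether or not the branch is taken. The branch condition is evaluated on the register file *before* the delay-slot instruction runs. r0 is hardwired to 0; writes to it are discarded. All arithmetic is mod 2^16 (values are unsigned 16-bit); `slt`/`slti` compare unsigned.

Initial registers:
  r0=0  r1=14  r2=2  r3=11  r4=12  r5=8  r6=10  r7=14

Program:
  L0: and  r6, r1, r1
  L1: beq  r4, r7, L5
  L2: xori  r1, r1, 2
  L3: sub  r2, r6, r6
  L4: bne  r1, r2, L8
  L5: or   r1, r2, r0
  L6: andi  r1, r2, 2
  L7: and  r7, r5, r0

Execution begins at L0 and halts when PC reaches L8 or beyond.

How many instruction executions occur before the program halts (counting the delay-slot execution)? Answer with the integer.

6

[0] and  r6, r1, r1  →  {r0:0, r1:14, r2:2, r3:11, r4:12, r5:8, r6:14, r7:14}
[1] beq  r4, r7, L5  →  {r0:0, r1:14, r2:2, r3:11, r4:12, r5:8, r6:14, r7:14}  ⟨branch fallthrough⟩
[2] xori  r1, r1, 2  →  {r0:0, r1:12, r2:2, r3:11, r4:12, r5:8, r6:14, r7:14}
[3] sub  r2, r6, r6  →  {r0:0, r1:12, r2:0, r3:11, r4:12, r5:8, r6:14, r7:14}
[4] bne  r1, r2, L8  →  {r0:0, r1:12, r2:0, r3:11, r4:12, r5:8, r6:14, r7:14}  ⟨branch taken⟩
[5] or   r1, r2, r0  →  {r0:0, r1:0, r2:0, r3:11, r4:12, r5:8, r6:14, r7:14}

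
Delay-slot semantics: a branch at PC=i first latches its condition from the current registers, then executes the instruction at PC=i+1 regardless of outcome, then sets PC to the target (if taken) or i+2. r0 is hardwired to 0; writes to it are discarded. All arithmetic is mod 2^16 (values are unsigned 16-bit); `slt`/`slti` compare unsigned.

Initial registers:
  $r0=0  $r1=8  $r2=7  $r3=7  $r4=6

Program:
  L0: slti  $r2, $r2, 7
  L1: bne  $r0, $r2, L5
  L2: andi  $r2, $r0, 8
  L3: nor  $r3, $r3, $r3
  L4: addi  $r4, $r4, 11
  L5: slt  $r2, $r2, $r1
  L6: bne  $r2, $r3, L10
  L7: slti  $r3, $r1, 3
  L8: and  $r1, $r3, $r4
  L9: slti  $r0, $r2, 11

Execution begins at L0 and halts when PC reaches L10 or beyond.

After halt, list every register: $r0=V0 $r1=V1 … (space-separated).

[0] slti  $r2, $r2, 7  →  {$r0:0, $r1:8, $r2:0, $r3:7, $r4:6}
[1] bne  $r0, $r2, L5  →  {$r0:0, $r1:8, $r2:0, $r3:7, $r4:6}  ⟨branch fallthrough⟩
[2] andi  $r2, $r0, 8  →  {$r0:0, $r1:8, $r2:0, $r3:7, $r4:6}
[3] nor  $r3, $r3, $r3  →  {$r0:0, $r1:8, $r2:0, $r3:65528, $r4:6}
[4] addi  $r4, $r4, 11  →  {$r0:0, $r1:8, $r2:0, $r3:65528, $r4:17}
[5] slt  $r2, $r2, $r1  →  {$r0:0, $r1:8, $r2:1, $r3:65528, $r4:17}
[6] bne  $r2, $r3, L10  →  {$r0:0, $r1:8, $r2:1, $r3:65528, $r4:17}  ⟨branch taken⟩
[7] slti  $r3, $r1, 3  →  {$r0:0, $r1:8, $r2:1, $r3:0, $r4:17}

$r0=0 $r1=8 $r2=1 $r3=0 $r4=17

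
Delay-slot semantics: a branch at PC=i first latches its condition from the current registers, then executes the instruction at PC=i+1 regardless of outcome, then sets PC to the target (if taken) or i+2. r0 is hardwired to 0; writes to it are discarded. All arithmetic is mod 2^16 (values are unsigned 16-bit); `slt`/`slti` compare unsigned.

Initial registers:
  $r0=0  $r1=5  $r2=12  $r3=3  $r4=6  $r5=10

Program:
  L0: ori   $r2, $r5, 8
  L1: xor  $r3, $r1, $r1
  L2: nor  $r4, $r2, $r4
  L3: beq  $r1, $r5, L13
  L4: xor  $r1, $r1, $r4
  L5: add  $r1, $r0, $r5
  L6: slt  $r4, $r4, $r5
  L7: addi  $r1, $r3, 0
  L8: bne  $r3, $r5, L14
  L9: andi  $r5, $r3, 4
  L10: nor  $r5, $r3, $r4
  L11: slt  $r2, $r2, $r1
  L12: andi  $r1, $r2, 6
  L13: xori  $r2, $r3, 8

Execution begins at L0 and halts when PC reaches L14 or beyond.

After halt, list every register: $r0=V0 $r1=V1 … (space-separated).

$r0=0 $r1=0 $r2=10 $r3=0 $r4=0 $r5=0

  step pc=0: ori   $r2, $r5, 8  regs=(0,5,10,3,6,10)
  step pc=1: xor  $r3, $r1, $r1  regs=(0,5,10,0,6,10)
  step pc=2: nor  $r4, $r2, $r4  regs=(0,5,10,0,65521,10)
  step pc=3: beq  $r1, $r5, L13  cond=F  regs=(0,5,10,0,65521,10)
  step pc=4: xor  $r1, $r1, $r4  regs=(0,65524,10,0,65521,10)
  step pc=5: add  $r1, $r0, $r5  regs=(0,10,10,0,65521,10)
  step pc=6: slt  $r4, $r4, $r5  regs=(0,10,10,0,0,10)
  step pc=7: addi  $r1, $r3, 0  regs=(0,0,10,0,0,10)
  step pc=8: bne  $r3, $r5, L14  cond=T  regs=(0,0,10,0,0,10)
  step pc=9: andi  $r5, $r3, 4  regs=(0,0,10,0,0,0)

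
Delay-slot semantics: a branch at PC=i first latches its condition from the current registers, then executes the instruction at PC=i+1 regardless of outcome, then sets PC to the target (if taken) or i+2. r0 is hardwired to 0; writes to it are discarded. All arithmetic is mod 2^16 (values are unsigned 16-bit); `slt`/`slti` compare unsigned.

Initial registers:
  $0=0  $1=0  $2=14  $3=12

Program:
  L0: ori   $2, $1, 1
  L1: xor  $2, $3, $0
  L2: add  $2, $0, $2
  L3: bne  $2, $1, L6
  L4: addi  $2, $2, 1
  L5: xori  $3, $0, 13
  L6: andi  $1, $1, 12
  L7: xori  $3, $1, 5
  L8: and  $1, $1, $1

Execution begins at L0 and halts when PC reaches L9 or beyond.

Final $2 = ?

13

PC=0  ori   $2, $1, 1        | $0=0 $1=0 $2=1 $3=12
PC=1  xor  $2, $3, $0        | $0=0 $1=0 $2=12 $3=12
PC=2  add  $2, $0, $2        | $0=0 $1=0 $2=12 $3=12
PC=3  bne  $2, $1, L6        | $0=0 $1=0 $2=12 $3=12  [TAKEN]
PC=4  addi  $2, $2, 1        | $0=0 $1=0 $2=13 $3=12
PC=6  andi  $1, $1, 12       | $0=0 $1=0 $2=13 $3=12
PC=7  xori  $3, $1, 5        | $0=0 $1=0 $2=13 $3=5
PC=8  and  $1, $1, $1        | $0=0 $1=0 $2=13 $3=5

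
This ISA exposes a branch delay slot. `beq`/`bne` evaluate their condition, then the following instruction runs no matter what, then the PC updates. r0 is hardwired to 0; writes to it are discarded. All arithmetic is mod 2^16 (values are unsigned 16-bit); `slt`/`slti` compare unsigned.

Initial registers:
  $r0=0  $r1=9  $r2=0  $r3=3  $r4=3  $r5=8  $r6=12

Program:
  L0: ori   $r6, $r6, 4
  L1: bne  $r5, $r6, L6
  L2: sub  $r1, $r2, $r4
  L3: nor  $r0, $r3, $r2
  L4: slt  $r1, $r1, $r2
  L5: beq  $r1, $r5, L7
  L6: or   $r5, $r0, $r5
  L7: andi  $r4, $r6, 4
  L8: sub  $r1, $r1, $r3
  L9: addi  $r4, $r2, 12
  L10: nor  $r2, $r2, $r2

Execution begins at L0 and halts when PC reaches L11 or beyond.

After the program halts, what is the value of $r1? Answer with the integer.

[0] ori   $r6, $r6, 4  →  {$r0:0, $r1:9, $r2:0, $r3:3, $r4:3, $r5:8, $r6:12}
[1] bne  $r5, $r6, L6  →  {$r0:0, $r1:9, $r2:0, $r3:3, $r4:3, $r5:8, $r6:12}  ⟨branch taken⟩
[2] sub  $r1, $r2, $r4  →  {$r0:0, $r1:65533, $r2:0, $r3:3, $r4:3, $r5:8, $r6:12}
[6] or   $r5, $r0, $r5  →  {$r0:0, $r1:65533, $r2:0, $r3:3, $r4:3, $r5:8, $r6:12}
[7] andi  $r4, $r6, 4  →  {$r0:0, $r1:65533, $r2:0, $r3:3, $r4:4, $r5:8, $r6:12}
[8] sub  $r1, $r1, $r3  →  {$r0:0, $r1:65530, $r2:0, $r3:3, $r4:4, $r5:8, $r6:12}
[9] addi  $r4, $r2, 12  →  {$r0:0, $r1:65530, $r2:0, $r3:3, $r4:12, $r5:8, $r6:12}
[10] nor  $r2, $r2, $r2  →  {$r0:0, $r1:65530, $r2:65535, $r3:3, $r4:12, $r5:8, $r6:12}

65530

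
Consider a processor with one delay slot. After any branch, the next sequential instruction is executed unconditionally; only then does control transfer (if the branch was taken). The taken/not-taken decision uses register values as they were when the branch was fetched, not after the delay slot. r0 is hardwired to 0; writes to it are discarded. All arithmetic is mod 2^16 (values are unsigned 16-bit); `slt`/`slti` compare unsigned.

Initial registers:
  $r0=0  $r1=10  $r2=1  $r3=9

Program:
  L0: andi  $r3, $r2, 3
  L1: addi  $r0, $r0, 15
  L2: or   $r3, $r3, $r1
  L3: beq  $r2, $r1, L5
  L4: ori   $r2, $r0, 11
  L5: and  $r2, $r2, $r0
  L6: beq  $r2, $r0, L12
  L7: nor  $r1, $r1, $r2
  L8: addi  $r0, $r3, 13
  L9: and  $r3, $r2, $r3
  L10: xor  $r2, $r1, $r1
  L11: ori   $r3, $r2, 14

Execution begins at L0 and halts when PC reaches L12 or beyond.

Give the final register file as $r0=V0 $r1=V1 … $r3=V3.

$r0=0 $r1=65525 $r2=0 $r3=11

#0 andi  $r3, $r2, 3 ; 0/10/1/1
#1 addi  $r0, $r0, 15 ; 0/10/1/1
#2 or   $r3, $r3, $r1 ; 0/10/1/11
#3 beq  $r2, $r1, L5 ; 0/10/1/11 ; →fallthru
#4 ori   $r2, $r0, 11 ; 0/10/11/11
#5 and  $r2, $r2, $r0 ; 0/10/0/11
#6 beq  $r2, $r0, L12 ; 0/10/0/11 ; →target
#7 nor  $r1, $r1, $r2 ; 0/65525/0/11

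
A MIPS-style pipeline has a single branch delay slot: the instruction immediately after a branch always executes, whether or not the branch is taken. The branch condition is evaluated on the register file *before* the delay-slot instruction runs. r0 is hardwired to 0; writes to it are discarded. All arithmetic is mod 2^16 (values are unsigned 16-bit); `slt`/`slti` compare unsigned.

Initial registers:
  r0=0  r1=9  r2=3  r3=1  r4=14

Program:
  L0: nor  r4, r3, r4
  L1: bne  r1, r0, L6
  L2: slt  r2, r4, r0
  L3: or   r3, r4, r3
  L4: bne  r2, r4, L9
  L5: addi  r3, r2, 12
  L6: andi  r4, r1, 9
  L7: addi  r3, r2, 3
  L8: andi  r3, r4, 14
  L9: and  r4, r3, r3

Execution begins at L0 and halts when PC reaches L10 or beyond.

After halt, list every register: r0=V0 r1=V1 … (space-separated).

[0] nor  r4, r3, r4  →  {r0:0, r1:9, r2:3, r3:1, r4:65520}
[1] bne  r1, r0, L6  →  {r0:0, r1:9, r2:3, r3:1, r4:65520}  ⟨branch taken⟩
[2] slt  r2, r4, r0  →  {r0:0, r1:9, r2:0, r3:1, r4:65520}
[6] andi  r4, r1, 9  →  {r0:0, r1:9, r2:0, r3:1, r4:9}
[7] addi  r3, r2, 3  →  {r0:0, r1:9, r2:0, r3:3, r4:9}
[8] andi  r3, r4, 14  →  {r0:0, r1:9, r2:0, r3:8, r4:9}
[9] and  r4, r3, r3  →  {r0:0, r1:9, r2:0, r3:8, r4:8}

r0=0 r1=9 r2=0 r3=8 r4=8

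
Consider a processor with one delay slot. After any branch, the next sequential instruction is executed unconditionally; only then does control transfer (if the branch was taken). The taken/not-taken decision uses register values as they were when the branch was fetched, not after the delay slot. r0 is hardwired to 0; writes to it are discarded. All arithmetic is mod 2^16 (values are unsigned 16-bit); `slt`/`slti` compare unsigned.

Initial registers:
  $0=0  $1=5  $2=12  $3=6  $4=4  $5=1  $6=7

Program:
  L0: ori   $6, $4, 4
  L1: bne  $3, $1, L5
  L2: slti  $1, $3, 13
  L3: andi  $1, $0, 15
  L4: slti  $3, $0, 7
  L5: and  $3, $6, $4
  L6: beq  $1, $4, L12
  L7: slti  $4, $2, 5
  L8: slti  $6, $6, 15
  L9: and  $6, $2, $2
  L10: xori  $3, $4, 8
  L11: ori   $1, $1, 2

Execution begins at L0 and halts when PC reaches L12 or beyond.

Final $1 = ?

PC=0  ori   $6, $4, 4        | $0=0 $1=5 $2=12 $3=6 $4=4 $5=1 $6=4
PC=1  bne  $3, $1, L5        | $0=0 $1=5 $2=12 $3=6 $4=4 $5=1 $6=4  [TAKEN]
PC=2  slti  $1, $3, 13       | $0=0 $1=1 $2=12 $3=6 $4=4 $5=1 $6=4
PC=5  and  $3, $6, $4        | $0=0 $1=1 $2=12 $3=4 $4=4 $5=1 $6=4
PC=6  beq  $1, $4, L12       | $0=0 $1=1 $2=12 $3=4 $4=4 $5=1 $6=4  [not taken]
PC=7  slti  $4, $2, 5        | $0=0 $1=1 $2=12 $3=4 $4=0 $5=1 $6=4
PC=8  slti  $6, $6, 15       | $0=0 $1=1 $2=12 $3=4 $4=0 $5=1 $6=1
PC=9  and  $6, $2, $2        | $0=0 $1=1 $2=12 $3=4 $4=0 $5=1 $6=12
PC=10 xori  $3, $4, 8        | $0=0 $1=1 $2=12 $3=8 $4=0 $5=1 $6=12
PC=11 ori   $1, $1, 2        | $0=0 $1=3 $2=12 $3=8 $4=0 $5=1 $6=12

3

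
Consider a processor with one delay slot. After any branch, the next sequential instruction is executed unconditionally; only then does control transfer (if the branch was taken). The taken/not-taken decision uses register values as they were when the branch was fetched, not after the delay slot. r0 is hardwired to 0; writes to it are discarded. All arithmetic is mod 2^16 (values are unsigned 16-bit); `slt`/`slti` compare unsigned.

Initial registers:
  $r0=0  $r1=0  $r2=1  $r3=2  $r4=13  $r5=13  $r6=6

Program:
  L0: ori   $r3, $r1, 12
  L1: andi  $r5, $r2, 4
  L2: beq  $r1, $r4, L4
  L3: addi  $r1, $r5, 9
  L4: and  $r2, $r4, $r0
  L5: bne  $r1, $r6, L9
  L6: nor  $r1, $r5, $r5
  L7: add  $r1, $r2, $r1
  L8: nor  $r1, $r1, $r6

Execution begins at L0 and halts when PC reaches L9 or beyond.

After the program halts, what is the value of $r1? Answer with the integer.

[0] ori   $r3, $r1, 12  →  {$r0:0, $r1:0, $r2:1, $r3:12, $r4:13, $r5:13, $r6:6}
[1] andi  $r5, $r2, 4  →  {$r0:0, $r1:0, $r2:1, $r3:12, $r4:13, $r5:0, $r6:6}
[2] beq  $r1, $r4, L4  →  {$r0:0, $r1:0, $r2:1, $r3:12, $r4:13, $r5:0, $r6:6}  ⟨branch fallthrough⟩
[3] addi  $r1, $r5, 9  →  {$r0:0, $r1:9, $r2:1, $r3:12, $r4:13, $r5:0, $r6:6}
[4] and  $r2, $r4, $r0  →  {$r0:0, $r1:9, $r2:0, $r3:12, $r4:13, $r5:0, $r6:6}
[5] bne  $r1, $r6, L9  →  {$r0:0, $r1:9, $r2:0, $r3:12, $r4:13, $r5:0, $r6:6}  ⟨branch taken⟩
[6] nor  $r1, $r5, $r5  →  {$r0:0, $r1:65535, $r2:0, $r3:12, $r4:13, $r5:0, $r6:6}

65535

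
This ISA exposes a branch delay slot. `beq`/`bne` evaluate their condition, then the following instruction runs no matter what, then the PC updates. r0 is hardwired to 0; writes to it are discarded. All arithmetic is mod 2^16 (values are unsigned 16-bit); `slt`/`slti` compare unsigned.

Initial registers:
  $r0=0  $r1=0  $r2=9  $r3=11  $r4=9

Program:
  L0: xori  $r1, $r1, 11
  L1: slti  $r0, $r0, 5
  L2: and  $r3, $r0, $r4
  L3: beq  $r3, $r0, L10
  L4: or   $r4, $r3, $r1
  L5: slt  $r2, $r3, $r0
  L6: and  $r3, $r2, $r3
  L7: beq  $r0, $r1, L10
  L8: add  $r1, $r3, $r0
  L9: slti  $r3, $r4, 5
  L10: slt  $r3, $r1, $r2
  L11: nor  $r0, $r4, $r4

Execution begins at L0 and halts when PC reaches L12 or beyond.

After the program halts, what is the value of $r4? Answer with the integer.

11

  step pc=0: xori  $r1, $r1, 11  regs=(0,11,9,11,9)
  step pc=1: slti  $r0, $r0, 5  regs=(0,11,9,11,9)
  step pc=2: and  $r3, $r0, $r4  regs=(0,11,9,0,9)
  step pc=3: beq  $r3, $r0, L10  cond=T  regs=(0,11,9,0,9)
  step pc=4: or   $r4, $r3, $r1  regs=(0,11,9,0,11)
  step pc=10: slt  $r3, $r1, $r2  regs=(0,11,9,0,11)
  step pc=11: nor  $r0, $r4, $r4  regs=(0,11,9,0,11)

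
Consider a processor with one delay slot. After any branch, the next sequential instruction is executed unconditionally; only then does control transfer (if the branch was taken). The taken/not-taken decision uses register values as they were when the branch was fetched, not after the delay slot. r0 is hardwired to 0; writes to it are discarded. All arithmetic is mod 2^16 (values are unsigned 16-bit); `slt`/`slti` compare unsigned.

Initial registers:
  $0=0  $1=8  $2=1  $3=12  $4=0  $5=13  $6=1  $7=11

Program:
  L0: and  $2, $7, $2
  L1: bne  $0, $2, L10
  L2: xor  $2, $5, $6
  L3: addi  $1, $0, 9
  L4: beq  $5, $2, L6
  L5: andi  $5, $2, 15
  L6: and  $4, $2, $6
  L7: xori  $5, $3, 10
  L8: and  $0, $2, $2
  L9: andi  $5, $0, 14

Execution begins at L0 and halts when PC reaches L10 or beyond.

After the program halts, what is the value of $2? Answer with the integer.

12

PC=0  and  $2, $7, $2        | $0=0 $1=8 $2=1 $3=12 $4=0 $5=13 $6=1 $7=11
PC=1  bne  $0, $2, L10       | $0=0 $1=8 $2=1 $3=12 $4=0 $5=13 $6=1 $7=11  [TAKEN]
PC=2  xor  $2, $5, $6        | $0=0 $1=8 $2=12 $3=12 $4=0 $5=13 $6=1 $7=11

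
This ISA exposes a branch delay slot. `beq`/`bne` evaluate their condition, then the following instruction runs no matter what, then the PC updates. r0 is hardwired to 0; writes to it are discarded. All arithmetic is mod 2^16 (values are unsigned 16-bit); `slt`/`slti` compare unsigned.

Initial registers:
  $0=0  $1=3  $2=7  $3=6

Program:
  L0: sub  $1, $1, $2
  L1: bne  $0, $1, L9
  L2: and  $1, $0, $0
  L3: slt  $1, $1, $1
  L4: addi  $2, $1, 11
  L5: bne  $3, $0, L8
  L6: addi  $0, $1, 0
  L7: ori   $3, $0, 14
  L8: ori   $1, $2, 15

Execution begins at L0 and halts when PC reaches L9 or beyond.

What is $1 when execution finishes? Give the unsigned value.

0

  step pc=0: sub  $1, $1, $2  regs=(0,65532,7,6)
  step pc=1: bne  $0, $1, L9  cond=T  regs=(0,65532,7,6)
  step pc=2: and  $1, $0, $0  regs=(0,0,7,6)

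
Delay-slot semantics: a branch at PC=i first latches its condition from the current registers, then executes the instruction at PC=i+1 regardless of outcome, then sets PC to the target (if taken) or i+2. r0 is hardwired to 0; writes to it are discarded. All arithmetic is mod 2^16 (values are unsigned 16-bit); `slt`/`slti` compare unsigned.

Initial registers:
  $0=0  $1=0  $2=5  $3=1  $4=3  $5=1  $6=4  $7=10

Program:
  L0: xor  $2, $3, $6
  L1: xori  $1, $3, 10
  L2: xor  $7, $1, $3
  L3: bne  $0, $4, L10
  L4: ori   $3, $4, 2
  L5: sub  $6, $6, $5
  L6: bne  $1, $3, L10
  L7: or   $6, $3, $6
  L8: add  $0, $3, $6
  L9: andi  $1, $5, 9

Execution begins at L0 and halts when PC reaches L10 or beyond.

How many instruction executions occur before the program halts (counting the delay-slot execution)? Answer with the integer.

  step pc=0: xor  $2, $3, $6  regs=(0,0,5,1,3,1,4,10)
  step pc=1: xori  $1, $3, 10  regs=(0,11,5,1,3,1,4,10)
  step pc=2: xor  $7, $1, $3  regs=(0,11,5,1,3,1,4,10)
  step pc=3: bne  $0, $4, L10  cond=T  regs=(0,11,5,1,3,1,4,10)
  step pc=4: ori   $3, $4, 2  regs=(0,11,5,3,3,1,4,10)

5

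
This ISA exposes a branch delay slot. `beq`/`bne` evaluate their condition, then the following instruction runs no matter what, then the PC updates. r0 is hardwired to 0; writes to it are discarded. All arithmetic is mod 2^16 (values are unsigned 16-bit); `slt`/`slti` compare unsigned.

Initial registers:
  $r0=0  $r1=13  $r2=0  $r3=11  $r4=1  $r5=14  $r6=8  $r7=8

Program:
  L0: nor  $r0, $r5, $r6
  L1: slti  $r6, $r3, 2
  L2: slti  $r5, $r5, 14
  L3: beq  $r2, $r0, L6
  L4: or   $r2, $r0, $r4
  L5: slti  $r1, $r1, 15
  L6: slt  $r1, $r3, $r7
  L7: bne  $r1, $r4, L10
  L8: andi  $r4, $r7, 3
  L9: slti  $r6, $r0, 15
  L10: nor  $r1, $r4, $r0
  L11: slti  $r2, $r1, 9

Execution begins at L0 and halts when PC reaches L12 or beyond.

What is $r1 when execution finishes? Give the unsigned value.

#0 nor  $r0, $r5, $r6 ; 0/13/0/11/1/14/8/8
#1 slti  $r6, $r3, 2 ; 0/13/0/11/1/14/0/8
#2 slti  $r5, $r5, 14 ; 0/13/0/11/1/0/0/8
#3 beq  $r2, $r0, L6 ; 0/13/0/11/1/0/0/8 ; →target
#4 or   $r2, $r0, $r4 ; 0/13/1/11/1/0/0/8
#6 slt  $r1, $r3, $r7 ; 0/0/1/11/1/0/0/8
#7 bne  $r1, $r4, L10 ; 0/0/1/11/1/0/0/8 ; →target
#8 andi  $r4, $r7, 3 ; 0/0/1/11/0/0/0/8
#10 nor  $r1, $r4, $r0 ; 0/65535/1/11/0/0/0/8
#11 slti  $r2, $r1, 9 ; 0/65535/0/11/0/0/0/8

65535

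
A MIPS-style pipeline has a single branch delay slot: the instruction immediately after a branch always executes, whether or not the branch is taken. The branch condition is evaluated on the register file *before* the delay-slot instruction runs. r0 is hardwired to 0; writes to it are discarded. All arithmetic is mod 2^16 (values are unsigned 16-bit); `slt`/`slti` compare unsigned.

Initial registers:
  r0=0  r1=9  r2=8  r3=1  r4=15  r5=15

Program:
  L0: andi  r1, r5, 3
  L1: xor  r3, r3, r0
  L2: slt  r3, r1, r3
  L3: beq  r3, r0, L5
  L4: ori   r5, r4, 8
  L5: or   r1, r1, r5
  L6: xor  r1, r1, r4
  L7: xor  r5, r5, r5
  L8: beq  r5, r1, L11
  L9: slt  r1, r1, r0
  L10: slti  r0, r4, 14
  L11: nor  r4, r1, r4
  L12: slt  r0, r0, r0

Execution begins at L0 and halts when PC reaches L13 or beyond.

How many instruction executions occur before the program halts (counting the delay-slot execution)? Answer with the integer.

  step pc=0: andi  r1, r5, 3  regs=(0,3,8,1,15,15)
  step pc=1: xor  r3, r3, r0  regs=(0,3,8,1,15,15)
  step pc=2: slt  r3, r1, r3  regs=(0,3,8,0,15,15)
  step pc=3: beq  r3, r0, L5  cond=T  regs=(0,3,8,0,15,15)
  step pc=4: ori   r5, r4, 8  regs=(0,3,8,0,15,15)
  step pc=5: or   r1, r1, r5  regs=(0,15,8,0,15,15)
  step pc=6: xor  r1, r1, r4  regs=(0,0,8,0,15,15)
  step pc=7: xor  r5, r5, r5  regs=(0,0,8,0,15,0)
  step pc=8: beq  r5, r1, L11  cond=T  regs=(0,0,8,0,15,0)
  step pc=9: slt  r1, r1, r0  regs=(0,0,8,0,15,0)
  step pc=11: nor  r4, r1, r4  regs=(0,0,8,0,65520,0)
  step pc=12: slt  r0, r0, r0  regs=(0,0,8,0,65520,0)

12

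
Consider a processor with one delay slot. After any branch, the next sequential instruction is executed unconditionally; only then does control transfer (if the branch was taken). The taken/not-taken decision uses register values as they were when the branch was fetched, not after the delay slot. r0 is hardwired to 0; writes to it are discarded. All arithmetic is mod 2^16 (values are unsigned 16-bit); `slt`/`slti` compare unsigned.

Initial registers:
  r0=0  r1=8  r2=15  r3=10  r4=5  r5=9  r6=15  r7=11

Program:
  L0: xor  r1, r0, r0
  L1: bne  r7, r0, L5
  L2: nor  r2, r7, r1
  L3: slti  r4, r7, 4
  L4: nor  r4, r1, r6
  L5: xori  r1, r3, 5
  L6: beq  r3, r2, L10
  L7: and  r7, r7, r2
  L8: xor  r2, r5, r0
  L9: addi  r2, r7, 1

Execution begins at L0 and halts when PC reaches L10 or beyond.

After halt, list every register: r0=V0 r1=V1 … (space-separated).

PC=0  xor  r1, r0, r0        | r0=0 r1=0 r2=15 r3=10 r4=5 r5=9 r6=15 r7=11
PC=1  bne  r7, r0, L5        | r0=0 r1=0 r2=15 r3=10 r4=5 r5=9 r6=15 r7=11  [TAKEN]
PC=2  nor  r2, r7, r1        | r0=0 r1=0 r2=65524 r3=10 r4=5 r5=9 r6=15 r7=11
PC=5  xori  r1, r3, 5        | r0=0 r1=15 r2=65524 r3=10 r4=5 r5=9 r6=15 r7=11
PC=6  beq  r3, r2, L10       | r0=0 r1=15 r2=65524 r3=10 r4=5 r5=9 r6=15 r7=11  [not taken]
PC=7  and  r7, r7, r2        | r0=0 r1=15 r2=65524 r3=10 r4=5 r5=9 r6=15 r7=0
PC=8  xor  r2, r5, r0        | r0=0 r1=15 r2=9 r3=10 r4=5 r5=9 r6=15 r7=0
PC=9  addi  r2, r7, 1        | r0=0 r1=15 r2=1 r3=10 r4=5 r5=9 r6=15 r7=0

r0=0 r1=15 r2=1 r3=10 r4=5 r5=9 r6=15 r7=0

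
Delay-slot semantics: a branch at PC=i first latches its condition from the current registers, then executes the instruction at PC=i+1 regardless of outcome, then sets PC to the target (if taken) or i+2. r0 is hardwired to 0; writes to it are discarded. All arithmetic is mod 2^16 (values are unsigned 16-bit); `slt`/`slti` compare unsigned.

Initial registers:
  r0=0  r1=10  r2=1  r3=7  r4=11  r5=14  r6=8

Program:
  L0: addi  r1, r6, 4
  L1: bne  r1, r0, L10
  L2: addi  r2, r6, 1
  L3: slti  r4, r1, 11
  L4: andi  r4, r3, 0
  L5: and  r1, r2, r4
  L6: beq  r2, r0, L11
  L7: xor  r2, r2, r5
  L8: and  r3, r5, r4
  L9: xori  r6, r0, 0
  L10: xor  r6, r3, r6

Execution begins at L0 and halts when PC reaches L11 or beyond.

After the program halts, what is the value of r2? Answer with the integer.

9

[0] addi  r1, r6, 4  →  {r0:0, r1:12, r2:1, r3:7, r4:11, r5:14, r6:8}
[1] bne  r1, r0, L10  →  {r0:0, r1:12, r2:1, r3:7, r4:11, r5:14, r6:8}  ⟨branch taken⟩
[2] addi  r2, r6, 1  →  {r0:0, r1:12, r2:9, r3:7, r4:11, r5:14, r6:8}
[10] xor  r6, r3, r6  →  {r0:0, r1:12, r2:9, r3:7, r4:11, r5:14, r6:15}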